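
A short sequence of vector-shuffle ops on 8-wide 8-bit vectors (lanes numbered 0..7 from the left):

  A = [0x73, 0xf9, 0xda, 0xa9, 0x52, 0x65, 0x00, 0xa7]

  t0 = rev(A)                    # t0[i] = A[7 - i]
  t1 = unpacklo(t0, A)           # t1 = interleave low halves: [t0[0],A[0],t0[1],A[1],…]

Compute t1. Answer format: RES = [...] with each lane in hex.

  t0: a7 00 65 52 a9 da f9 73
  t1: a7 73 00 f9 65 da 52 a9

RES = [0xa7, 0x73, 0x00, 0xf9, 0x65, 0xda, 0x52, 0xa9]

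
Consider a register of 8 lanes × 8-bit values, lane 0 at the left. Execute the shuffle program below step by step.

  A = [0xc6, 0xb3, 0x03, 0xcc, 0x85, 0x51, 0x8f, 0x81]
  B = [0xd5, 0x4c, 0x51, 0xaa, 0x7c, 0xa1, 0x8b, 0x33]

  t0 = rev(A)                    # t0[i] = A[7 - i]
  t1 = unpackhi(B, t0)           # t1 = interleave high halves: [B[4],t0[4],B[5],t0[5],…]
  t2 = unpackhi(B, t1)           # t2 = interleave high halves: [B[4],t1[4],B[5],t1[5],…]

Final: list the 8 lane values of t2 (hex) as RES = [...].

t0 = [0x81, 0x8f, 0x51, 0x85, 0xcc, 0x03, 0xb3, 0xc6]
t1 = [0x7c, 0xcc, 0xa1, 0x03, 0x8b, 0xb3, 0x33, 0xc6]
t2 = [0x7c, 0x8b, 0xa1, 0xb3, 0x8b, 0x33, 0x33, 0xc6]

RES = [ 0x7c  0x8b  0xa1  0xb3  0x8b  0x33  0x33  0xc6 ]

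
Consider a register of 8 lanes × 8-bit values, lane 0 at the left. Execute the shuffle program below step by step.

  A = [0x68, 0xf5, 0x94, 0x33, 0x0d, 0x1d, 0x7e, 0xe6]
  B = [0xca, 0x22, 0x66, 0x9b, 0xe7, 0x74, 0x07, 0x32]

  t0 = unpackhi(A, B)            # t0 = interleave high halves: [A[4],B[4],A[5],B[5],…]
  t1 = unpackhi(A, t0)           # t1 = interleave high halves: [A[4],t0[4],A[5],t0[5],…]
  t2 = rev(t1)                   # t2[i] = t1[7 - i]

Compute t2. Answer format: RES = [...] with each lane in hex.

RES = [ 0x32  0xe6  0xe6  0x7e  0x07  0x1d  0x7e  0x0d ]

  t0: 0d e7 1d 74 7e 07 e6 32
  t1: 0d 7e 1d 07 7e e6 e6 32
  t2: 32 e6 e6 7e 07 1d 7e 0d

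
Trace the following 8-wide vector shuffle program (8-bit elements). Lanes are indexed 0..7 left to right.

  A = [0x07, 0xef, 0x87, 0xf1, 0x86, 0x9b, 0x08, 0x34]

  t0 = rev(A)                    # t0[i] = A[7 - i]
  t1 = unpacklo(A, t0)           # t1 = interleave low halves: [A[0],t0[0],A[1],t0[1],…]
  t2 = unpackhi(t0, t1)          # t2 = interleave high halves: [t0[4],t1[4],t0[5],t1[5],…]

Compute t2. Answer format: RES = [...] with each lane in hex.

RES = [0xf1, 0x87, 0x87, 0x9b, 0xef, 0xf1, 0x07, 0x86]

  t0: 34 08 9b 86 f1 87 ef 07
  t1: 07 34 ef 08 87 9b f1 86
  t2: f1 87 87 9b ef f1 07 86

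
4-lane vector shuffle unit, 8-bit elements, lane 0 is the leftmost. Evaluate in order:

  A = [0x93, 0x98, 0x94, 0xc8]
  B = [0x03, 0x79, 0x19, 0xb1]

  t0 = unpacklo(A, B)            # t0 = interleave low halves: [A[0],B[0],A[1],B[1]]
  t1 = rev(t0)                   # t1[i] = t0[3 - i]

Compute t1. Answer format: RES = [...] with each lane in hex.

  t0: 93 03 98 79
  t1: 79 98 03 93

RES = [ 0x79  0x98  0x03  0x93 ]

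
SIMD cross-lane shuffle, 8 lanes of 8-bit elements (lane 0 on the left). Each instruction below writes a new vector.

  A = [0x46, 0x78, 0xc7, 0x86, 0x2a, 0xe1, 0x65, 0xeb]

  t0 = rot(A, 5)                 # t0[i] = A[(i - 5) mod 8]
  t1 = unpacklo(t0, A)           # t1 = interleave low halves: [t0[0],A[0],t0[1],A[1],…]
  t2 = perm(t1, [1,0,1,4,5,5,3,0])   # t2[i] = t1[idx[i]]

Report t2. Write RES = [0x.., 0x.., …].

RES = [0x46, 0x86, 0x46, 0xe1, 0xc7, 0xc7, 0x78, 0x86]

  t0: 86 2a e1 65 eb 46 78 c7
  t1: 86 46 2a 78 e1 c7 65 86
  t2: 46 86 46 e1 c7 c7 78 86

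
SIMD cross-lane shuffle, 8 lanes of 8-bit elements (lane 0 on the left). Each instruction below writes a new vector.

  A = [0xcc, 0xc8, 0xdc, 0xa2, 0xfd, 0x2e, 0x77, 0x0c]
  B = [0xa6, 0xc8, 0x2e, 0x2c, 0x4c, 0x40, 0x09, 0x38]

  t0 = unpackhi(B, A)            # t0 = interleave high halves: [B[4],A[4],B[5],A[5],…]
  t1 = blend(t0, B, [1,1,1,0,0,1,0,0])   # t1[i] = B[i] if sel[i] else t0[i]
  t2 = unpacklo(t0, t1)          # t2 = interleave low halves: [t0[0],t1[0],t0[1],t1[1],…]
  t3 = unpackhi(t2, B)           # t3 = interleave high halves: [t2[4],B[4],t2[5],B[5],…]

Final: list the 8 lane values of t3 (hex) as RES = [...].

RES = [0x40, 0x4c, 0x2e, 0x40, 0x2e, 0x09, 0x2e, 0x38]

t0 = [0x4c, 0xfd, 0x40, 0x2e, 0x09, 0x77, 0x38, 0x0c]
t1 = [0xa6, 0xc8, 0x2e, 0x2e, 0x09, 0x40, 0x38, 0x0c]
t2 = [0x4c, 0xa6, 0xfd, 0xc8, 0x40, 0x2e, 0x2e, 0x2e]
t3 = [0x40, 0x4c, 0x2e, 0x40, 0x2e, 0x09, 0x2e, 0x38]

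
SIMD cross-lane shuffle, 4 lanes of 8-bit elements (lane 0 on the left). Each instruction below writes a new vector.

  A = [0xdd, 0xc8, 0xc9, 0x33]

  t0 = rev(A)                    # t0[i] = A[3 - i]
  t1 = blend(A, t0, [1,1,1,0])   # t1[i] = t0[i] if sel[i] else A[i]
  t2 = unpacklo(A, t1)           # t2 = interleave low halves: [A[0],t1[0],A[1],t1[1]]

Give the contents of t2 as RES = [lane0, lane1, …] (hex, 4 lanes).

→ t0 |33|c9|c8|dd|
→ t1 |33|c9|c8|33|
→ t2 |dd|33|c8|c9|

RES = [0xdd, 0x33, 0xc8, 0xc9]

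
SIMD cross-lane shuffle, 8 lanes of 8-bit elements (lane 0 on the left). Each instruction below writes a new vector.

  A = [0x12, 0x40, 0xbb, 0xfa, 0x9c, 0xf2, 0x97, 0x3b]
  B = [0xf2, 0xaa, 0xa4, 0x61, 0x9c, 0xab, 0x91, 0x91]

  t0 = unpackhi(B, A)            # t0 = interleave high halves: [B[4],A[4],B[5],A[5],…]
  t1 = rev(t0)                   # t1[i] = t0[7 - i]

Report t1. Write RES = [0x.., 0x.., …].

RES = [0x3b, 0x91, 0x97, 0x91, 0xf2, 0xab, 0x9c, 0x9c]

→ t0 |9c|9c|ab|f2|91|97|91|3b|
→ t1 |3b|91|97|91|f2|ab|9c|9c|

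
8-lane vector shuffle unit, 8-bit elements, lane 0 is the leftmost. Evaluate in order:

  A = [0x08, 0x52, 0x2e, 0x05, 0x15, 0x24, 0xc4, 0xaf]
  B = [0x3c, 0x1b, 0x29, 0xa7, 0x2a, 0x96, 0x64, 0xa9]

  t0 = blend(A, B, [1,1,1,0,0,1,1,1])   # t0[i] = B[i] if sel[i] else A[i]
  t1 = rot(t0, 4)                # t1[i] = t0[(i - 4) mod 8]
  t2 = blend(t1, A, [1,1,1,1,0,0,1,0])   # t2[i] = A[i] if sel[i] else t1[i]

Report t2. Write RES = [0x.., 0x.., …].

t0 = [0x3c, 0x1b, 0x29, 0x05, 0x15, 0x96, 0x64, 0xa9]
t1 = [0x15, 0x96, 0x64, 0xa9, 0x3c, 0x1b, 0x29, 0x05]
t2 = [0x08, 0x52, 0x2e, 0x05, 0x3c, 0x1b, 0xc4, 0x05]

RES = [ 0x08  0x52  0x2e  0x05  0x3c  0x1b  0xc4  0x05 ]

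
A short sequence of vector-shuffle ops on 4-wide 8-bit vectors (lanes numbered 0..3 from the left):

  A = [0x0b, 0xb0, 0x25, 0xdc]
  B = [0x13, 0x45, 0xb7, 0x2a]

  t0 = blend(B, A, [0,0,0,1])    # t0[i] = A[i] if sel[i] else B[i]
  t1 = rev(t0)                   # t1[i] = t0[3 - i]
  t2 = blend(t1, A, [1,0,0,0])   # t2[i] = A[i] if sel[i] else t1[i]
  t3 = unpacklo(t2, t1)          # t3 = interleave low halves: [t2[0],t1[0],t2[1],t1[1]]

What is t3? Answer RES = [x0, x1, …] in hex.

RES = [ 0x0b  0xdc  0xb7  0xb7 ]

→ t0 |13|45|b7|dc|
→ t1 |dc|b7|45|13|
→ t2 |0b|b7|45|13|
→ t3 |0b|dc|b7|b7|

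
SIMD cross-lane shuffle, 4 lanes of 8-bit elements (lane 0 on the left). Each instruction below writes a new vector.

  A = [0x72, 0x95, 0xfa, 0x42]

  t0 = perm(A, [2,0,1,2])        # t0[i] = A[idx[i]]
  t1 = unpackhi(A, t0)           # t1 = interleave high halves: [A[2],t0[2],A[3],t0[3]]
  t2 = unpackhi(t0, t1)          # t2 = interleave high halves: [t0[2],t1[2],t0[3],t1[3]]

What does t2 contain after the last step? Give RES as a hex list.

RES = [0x95, 0x42, 0xfa, 0xfa]

  t0: fa 72 95 fa
  t1: fa 95 42 fa
  t2: 95 42 fa fa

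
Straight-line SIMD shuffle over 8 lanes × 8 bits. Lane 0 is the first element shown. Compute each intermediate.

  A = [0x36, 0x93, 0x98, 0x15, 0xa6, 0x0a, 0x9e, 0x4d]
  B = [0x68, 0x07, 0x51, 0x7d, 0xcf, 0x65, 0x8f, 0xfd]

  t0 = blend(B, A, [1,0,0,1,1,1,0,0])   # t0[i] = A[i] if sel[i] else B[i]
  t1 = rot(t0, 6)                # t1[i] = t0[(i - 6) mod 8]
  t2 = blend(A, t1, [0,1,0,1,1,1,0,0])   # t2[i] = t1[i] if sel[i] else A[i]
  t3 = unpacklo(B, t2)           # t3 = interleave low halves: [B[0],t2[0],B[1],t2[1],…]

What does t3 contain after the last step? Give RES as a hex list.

RES = [ 0x68  0x36  0x07  0x15  0x51  0x98  0x7d  0x0a ]

→ t0 |36|07|51|15|a6|0a|8f|fd|
→ t1 |51|15|a6|0a|8f|fd|36|07|
→ t2 |36|15|98|0a|8f|fd|9e|4d|
→ t3 |68|36|07|15|51|98|7d|0a|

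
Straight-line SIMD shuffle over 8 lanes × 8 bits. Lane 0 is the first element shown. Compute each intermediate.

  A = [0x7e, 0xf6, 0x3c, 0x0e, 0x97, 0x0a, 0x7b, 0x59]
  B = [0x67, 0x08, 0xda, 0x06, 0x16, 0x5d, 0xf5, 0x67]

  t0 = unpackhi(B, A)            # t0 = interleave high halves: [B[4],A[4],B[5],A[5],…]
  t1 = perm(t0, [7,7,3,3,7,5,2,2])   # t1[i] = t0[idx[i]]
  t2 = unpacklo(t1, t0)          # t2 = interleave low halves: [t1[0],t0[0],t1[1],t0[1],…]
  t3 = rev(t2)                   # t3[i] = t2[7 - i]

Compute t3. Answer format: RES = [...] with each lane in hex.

→ t0 |16|97|5d|0a|f5|7b|67|59|
→ t1 |59|59|0a|0a|59|7b|5d|5d|
→ t2 |59|16|59|97|0a|5d|0a|0a|
→ t3 |0a|0a|5d|0a|97|59|16|59|

RES = [0x0a, 0x0a, 0x5d, 0x0a, 0x97, 0x59, 0x16, 0x59]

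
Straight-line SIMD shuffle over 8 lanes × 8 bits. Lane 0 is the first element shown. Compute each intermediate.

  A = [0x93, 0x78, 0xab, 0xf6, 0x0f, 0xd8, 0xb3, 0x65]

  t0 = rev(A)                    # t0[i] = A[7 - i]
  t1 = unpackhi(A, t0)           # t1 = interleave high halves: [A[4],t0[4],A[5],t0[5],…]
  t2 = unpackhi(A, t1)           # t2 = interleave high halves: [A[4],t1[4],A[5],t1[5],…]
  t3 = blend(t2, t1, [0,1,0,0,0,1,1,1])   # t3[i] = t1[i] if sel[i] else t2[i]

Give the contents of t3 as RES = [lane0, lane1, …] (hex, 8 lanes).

  t0: 65 b3 d8 0f f6 ab 78 93
  t1: 0f f6 d8 ab b3 78 65 93
  t2: 0f b3 d8 78 b3 65 65 93
  t3: 0f f6 d8 78 b3 78 65 93

RES = [0x0f, 0xf6, 0xd8, 0x78, 0xb3, 0x78, 0x65, 0x93]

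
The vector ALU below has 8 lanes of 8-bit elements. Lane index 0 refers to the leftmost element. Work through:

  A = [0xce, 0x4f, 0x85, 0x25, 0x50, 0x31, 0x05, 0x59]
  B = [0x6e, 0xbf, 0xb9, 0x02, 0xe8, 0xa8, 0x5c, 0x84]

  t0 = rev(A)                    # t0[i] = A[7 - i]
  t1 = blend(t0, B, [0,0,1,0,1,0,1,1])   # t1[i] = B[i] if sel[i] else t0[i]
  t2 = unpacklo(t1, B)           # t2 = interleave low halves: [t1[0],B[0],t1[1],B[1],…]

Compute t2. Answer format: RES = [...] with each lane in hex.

→ t0 |59|05|31|50|25|85|4f|ce|
→ t1 |59|05|b9|50|e8|85|5c|84|
→ t2 |59|6e|05|bf|b9|b9|50|02|

RES = [ 0x59  0x6e  0x05  0xbf  0xb9  0xb9  0x50  0x02 ]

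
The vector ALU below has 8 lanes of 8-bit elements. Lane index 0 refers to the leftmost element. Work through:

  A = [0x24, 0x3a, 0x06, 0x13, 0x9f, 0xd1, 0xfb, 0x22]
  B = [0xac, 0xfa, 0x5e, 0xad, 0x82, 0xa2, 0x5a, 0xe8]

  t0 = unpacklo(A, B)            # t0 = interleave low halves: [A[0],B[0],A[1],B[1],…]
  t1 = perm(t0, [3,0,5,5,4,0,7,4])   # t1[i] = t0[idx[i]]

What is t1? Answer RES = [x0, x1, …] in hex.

RES = [0xfa, 0x24, 0x5e, 0x5e, 0x06, 0x24, 0xad, 0x06]

t0 = [0x24, 0xac, 0x3a, 0xfa, 0x06, 0x5e, 0x13, 0xad]
t1 = [0xfa, 0x24, 0x5e, 0x5e, 0x06, 0x24, 0xad, 0x06]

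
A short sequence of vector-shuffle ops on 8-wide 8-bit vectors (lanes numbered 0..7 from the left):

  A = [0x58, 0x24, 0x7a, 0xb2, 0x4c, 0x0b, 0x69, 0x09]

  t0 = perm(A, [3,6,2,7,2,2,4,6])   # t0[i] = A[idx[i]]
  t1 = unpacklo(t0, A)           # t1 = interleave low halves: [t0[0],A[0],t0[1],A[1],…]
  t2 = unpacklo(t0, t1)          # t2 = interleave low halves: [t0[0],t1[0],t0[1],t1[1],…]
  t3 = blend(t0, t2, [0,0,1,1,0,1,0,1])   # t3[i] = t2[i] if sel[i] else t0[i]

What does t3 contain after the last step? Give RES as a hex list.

  t0: b2 69 7a 09 7a 7a 4c 69
  t1: b2 58 69 24 7a 7a 09 b2
  t2: b2 b2 69 58 7a 69 09 24
  t3: b2 69 69 58 7a 69 4c 24

RES = [0xb2, 0x69, 0x69, 0x58, 0x7a, 0x69, 0x4c, 0x24]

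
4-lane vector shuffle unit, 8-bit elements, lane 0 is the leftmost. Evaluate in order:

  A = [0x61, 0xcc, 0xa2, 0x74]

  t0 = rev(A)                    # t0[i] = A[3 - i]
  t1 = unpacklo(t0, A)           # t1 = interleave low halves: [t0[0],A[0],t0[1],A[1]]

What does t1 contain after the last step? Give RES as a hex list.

→ t0 |74|a2|cc|61|
→ t1 |74|61|a2|cc|

RES = [ 0x74  0x61  0xa2  0xcc ]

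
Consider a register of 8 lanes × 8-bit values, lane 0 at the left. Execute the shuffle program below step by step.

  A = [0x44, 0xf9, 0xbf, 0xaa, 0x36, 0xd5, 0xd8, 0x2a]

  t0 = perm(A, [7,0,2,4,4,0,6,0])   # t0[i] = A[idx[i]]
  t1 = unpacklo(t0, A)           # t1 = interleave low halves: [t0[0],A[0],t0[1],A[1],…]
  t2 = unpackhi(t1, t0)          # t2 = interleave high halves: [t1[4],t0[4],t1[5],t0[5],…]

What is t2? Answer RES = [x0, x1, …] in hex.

RES = [ 0xbf  0x36  0xbf  0x44  0x36  0xd8  0xaa  0x44 ]

→ t0 |2a|44|bf|36|36|44|d8|44|
→ t1 |2a|44|44|f9|bf|bf|36|aa|
→ t2 |bf|36|bf|44|36|d8|aa|44|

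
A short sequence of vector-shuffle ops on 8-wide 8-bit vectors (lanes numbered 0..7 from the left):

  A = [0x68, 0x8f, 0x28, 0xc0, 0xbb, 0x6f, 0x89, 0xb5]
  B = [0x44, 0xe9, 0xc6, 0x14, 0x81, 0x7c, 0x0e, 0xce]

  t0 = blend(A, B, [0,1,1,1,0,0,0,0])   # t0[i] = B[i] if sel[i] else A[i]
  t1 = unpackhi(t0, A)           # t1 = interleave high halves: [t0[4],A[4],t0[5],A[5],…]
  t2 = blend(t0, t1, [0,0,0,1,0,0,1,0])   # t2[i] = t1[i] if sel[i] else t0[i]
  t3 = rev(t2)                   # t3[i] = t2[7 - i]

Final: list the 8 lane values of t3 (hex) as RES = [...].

t0 = [0x68, 0xe9, 0xc6, 0x14, 0xbb, 0x6f, 0x89, 0xb5]
t1 = [0xbb, 0xbb, 0x6f, 0x6f, 0x89, 0x89, 0xb5, 0xb5]
t2 = [0x68, 0xe9, 0xc6, 0x6f, 0xbb, 0x6f, 0xb5, 0xb5]
t3 = [0xb5, 0xb5, 0x6f, 0xbb, 0x6f, 0xc6, 0xe9, 0x68]

RES = [ 0xb5  0xb5  0x6f  0xbb  0x6f  0xc6  0xe9  0x68 ]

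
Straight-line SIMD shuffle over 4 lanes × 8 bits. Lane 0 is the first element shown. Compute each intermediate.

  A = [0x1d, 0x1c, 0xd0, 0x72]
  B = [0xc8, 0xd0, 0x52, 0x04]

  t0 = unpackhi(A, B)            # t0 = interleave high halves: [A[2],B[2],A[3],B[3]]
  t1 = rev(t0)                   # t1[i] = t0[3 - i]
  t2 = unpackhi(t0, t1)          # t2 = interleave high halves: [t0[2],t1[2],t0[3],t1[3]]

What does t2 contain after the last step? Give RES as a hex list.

RES = [ 0x72  0x52  0x04  0xd0 ]

→ t0 |d0|52|72|04|
→ t1 |04|72|52|d0|
→ t2 |72|52|04|d0|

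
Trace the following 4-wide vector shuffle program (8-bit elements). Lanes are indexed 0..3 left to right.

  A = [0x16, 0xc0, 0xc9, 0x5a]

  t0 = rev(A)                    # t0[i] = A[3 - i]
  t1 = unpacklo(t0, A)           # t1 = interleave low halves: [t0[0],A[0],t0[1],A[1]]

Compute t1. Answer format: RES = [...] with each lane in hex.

RES = [ 0x5a  0x16  0xc9  0xc0 ]

t0 = [0x5a, 0xc9, 0xc0, 0x16]
t1 = [0x5a, 0x16, 0xc9, 0xc0]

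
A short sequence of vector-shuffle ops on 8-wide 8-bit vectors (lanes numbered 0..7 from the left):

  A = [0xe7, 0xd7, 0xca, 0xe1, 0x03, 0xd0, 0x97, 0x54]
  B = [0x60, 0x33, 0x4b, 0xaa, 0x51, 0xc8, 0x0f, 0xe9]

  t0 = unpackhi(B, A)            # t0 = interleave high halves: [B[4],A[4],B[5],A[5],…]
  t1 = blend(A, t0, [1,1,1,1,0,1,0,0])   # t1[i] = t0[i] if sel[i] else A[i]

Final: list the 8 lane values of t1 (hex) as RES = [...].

RES = [ 0x51  0x03  0xc8  0xd0  0x03  0x97  0x97  0x54 ]

→ t0 |51|03|c8|d0|0f|97|e9|54|
→ t1 |51|03|c8|d0|03|97|97|54|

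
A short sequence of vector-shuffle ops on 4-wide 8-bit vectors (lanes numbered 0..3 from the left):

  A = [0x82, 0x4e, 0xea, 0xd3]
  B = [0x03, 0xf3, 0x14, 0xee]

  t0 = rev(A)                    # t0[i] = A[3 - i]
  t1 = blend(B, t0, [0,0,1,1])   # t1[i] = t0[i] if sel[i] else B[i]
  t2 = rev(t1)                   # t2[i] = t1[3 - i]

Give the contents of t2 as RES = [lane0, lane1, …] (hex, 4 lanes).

  t0: d3 ea 4e 82
  t1: 03 f3 4e 82
  t2: 82 4e f3 03

RES = [0x82, 0x4e, 0xf3, 0x03]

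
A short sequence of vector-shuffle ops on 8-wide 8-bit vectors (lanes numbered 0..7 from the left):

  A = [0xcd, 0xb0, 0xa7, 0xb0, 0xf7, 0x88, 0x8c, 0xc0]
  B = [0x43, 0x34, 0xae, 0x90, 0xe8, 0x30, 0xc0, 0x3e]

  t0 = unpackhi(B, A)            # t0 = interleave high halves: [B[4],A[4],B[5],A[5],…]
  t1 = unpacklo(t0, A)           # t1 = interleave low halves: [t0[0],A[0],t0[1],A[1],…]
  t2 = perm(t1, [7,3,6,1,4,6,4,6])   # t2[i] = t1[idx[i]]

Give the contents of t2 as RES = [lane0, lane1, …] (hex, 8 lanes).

RES = [ 0xb0  0xb0  0x88  0xcd  0x30  0x88  0x30  0x88 ]

t0 = [0xe8, 0xf7, 0x30, 0x88, 0xc0, 0x8c, 0x3e, 0xc0]
t1 = [0xe8, 0xcd, 0xf7, 0xb0, 0x30, 0xa7, 0x88, 0xb0]
t2 = [0xb0, 0xb0, 0x88, 0xcd, 0x30, 0x88, 0x30, 0x88]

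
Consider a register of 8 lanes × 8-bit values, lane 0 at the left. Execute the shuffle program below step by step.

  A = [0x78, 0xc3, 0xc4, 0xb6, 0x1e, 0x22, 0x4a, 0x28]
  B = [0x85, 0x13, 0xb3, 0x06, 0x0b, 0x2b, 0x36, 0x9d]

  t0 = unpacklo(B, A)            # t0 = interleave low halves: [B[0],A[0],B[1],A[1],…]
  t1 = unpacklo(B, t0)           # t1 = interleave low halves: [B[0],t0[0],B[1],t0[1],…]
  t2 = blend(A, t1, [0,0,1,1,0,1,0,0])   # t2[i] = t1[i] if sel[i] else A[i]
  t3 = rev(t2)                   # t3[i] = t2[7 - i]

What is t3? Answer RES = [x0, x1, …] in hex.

→ t0 |85|78|13|c3|b3|c4|06|b6|
→ t1 |85|85|13|78|b3|13|06|c3|
→ t2 |78|c3|13|78|1e|13|4a|28|
→ t3 |28|4a|13|1e|78|13|c3|78|

RES = [0x28, 0x4a, 0x13, 0x1e, 0x78, 0x13, 0xc3, 0x78]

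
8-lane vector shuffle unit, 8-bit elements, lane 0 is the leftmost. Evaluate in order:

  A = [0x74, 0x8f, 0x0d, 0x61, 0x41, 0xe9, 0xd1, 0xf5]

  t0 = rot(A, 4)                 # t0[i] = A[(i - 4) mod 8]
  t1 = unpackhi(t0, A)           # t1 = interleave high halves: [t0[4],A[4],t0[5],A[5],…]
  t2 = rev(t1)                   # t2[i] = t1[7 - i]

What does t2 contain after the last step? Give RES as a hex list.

RES = [0xf5, 0x61, 0xd1, 0x0d, 0xe9, 0x8f, 0x41, 0x74]

→ t0 |41|e9|d1|f5|74|8f|0d|61|
→ t1 |74|41|8f|e9|0d|d1|61|f5|
→ t2 |f5|61|d1|0d|e9|8f|41|74|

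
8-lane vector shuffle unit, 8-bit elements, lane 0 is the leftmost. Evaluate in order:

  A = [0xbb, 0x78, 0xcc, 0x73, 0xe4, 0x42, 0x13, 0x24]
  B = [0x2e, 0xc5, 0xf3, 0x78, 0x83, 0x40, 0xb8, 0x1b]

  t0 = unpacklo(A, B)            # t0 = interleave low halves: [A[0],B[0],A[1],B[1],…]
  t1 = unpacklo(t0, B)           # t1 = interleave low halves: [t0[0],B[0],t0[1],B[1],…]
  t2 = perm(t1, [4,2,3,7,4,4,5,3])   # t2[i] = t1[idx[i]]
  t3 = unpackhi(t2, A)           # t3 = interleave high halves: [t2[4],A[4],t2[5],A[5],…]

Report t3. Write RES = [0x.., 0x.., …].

  t0: bb 2e 78 c5 cc f3 73 78
  t1: bb 2e 2e c5 78 f3 c5 78
  t2: 78 2e c5 78 78 78 f3 c5
  t3: 78 e4 78 42 f3 13 c5 24

RES = [ 0x78  0xe4  0x78  0x42  0xf3  0x13  0xc5  0x24 ]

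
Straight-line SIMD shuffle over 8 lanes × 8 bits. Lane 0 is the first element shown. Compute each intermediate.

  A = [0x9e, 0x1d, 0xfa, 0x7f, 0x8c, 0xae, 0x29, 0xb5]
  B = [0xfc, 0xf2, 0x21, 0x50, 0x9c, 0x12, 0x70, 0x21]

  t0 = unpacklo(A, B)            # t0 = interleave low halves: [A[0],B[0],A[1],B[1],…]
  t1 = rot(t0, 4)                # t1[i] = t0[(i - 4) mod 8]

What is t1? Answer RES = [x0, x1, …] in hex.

→ t0 |9e|fc|1d|f2|fa|21|7f|50|
→ t1 |fa|21|7f|50|9e|fc|1d|f2|

RES = [ 0xfa  0x21  0x7f  0x50  0x9e  0xfc  0x1d  0xf2 ]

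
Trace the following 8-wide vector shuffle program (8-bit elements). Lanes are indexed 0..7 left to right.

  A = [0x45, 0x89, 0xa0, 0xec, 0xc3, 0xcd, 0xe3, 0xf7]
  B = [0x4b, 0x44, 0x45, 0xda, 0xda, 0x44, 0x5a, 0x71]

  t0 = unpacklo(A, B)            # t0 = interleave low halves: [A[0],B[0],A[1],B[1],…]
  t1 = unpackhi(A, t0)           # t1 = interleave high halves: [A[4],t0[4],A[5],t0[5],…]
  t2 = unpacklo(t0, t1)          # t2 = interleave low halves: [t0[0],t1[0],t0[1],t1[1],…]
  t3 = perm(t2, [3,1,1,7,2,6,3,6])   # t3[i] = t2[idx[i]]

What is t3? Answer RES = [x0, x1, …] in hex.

RES = [ 0xa0  0xc3  0xc3  0x45  0x4b  0x44  0xa0  0x44 ]

t0 = [0x45, 0x4b, 0x89, 0x44, 0xa0, 0x45, 0xec, 0xda]
t1 = [0xc3, 0xa0, 0xcd, 0x45, 0xe3, 0xec, 0xf7, 0xda]
t2 = [0x45, 0xc3, 0x4b, 0xa0, 0x89, 0xcd, 0x44, 0x45]
t3 = [0xa0, 0xc3, 0xc3, 0x45, 0x4b, 0x44, 0xa0, 0x44]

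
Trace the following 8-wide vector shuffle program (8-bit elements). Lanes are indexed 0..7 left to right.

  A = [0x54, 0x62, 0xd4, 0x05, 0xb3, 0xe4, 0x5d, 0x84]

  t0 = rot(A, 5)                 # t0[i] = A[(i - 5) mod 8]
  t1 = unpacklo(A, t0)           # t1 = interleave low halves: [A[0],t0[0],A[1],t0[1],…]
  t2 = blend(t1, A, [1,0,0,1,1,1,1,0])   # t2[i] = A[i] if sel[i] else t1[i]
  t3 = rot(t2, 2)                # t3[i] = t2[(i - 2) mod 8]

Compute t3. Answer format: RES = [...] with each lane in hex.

RES = [ 0x5d  0x5d  0x54  0x05  0x62  0x05  0xb3  0xe4 ]

t0 = [0x05, 0xb3, 0xe4, 0x5d, 0x84, 0x54, 0x62, 0xd4]
t1 = [0x54, 0x05, 0x62, 0xb3, 0xd4, 0xe4, 0x05, 0x5d]
t2 = [0x54, 0x05, 0x62, 0x05, 0xb3, 0xe4, 0x5d, 0x5d]
t3 = [0x5d, 0x5d, 0x54, 0x05, 0x62, 0x05, 0xb3, 0xe4]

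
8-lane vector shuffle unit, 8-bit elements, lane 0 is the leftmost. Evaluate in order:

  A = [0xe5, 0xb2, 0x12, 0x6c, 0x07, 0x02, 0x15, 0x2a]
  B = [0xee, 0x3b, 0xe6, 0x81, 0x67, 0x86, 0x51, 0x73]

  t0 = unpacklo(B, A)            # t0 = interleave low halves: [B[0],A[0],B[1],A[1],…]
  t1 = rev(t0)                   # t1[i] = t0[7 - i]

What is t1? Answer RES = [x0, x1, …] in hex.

t0 = [0xee, 0xe5, 0x3b, 0xb2, 0xe6, 0x12, 0x81, 0x6c]
t1 = [0x6c, 0x81, 0x12, 0xe6, 0xb2, 0x3b, 0xe5, 0xee]

RES = [0x6c, 0x81, 0x12, 0xe6, 0xb2, 0x3b, 0xe5, 0xee]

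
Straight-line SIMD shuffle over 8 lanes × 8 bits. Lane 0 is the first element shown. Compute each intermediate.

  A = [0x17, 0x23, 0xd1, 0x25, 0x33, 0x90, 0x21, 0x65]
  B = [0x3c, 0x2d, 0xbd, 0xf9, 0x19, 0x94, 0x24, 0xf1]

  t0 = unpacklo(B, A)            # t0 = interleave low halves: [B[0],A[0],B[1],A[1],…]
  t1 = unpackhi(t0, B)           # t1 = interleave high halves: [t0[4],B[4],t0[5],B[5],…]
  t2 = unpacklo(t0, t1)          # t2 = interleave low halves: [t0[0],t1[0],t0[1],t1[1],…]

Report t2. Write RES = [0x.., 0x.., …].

RES = [0x3c, 0xbd, 0x17, 0x19, 0x2d, 0xd1, 0x23, 0x94]

t0 = [0x3c, 0x17, 0x2d, 0x23, 0xbd, 0xd1, 0xf9, 0x25]
t1 = [0xbd, 0x19, 0xd1, 0x94, 0xf9, 0x24, 0x25, 0xf1]
t2 = [0x3c, 0xbd, 0x17, 0x19, 0x2d, 0xd1, 0x23, 0x94]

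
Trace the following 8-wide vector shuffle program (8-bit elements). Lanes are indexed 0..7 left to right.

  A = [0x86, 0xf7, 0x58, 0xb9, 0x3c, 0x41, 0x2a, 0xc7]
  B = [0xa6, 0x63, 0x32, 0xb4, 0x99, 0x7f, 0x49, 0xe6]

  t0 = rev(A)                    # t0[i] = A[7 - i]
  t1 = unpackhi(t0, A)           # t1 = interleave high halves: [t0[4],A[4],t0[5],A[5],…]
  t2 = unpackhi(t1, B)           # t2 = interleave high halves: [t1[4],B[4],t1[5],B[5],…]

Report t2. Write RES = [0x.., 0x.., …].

RES = [ 0xf7  0x99  0x2a  0x7f  0x86  0x49  0xc7  0xe6 ]

t0 = [0xc7, 0x2a, 0x41, 0x3c, 0xb9, 0x58, 0xf7, 0x86]
t1 = [0xb9, 0x3c, 0x58, 0x41, 0xf7, 0x2a, 0x86, 0xc7]
t2 = [0xf7, 0x99, 0x2a, 0x7f, 0x86, 0x49, 0xc7, 0xe6]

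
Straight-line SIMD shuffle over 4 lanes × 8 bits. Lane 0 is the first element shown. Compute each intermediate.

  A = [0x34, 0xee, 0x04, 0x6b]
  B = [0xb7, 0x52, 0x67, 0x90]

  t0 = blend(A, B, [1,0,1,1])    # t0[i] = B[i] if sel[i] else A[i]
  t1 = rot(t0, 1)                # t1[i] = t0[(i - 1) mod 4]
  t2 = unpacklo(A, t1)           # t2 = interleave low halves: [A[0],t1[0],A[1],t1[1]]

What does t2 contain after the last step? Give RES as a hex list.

RES = [ 0x34  0x90  0xee  0xb7 ]

t0 = [0xb7, 0xee, 0x67, 0x90]
t1 = [0x90, 0xb7, 0xee, 0x67]
t2 = [0x34, 0x90, 0xee, 0xb7]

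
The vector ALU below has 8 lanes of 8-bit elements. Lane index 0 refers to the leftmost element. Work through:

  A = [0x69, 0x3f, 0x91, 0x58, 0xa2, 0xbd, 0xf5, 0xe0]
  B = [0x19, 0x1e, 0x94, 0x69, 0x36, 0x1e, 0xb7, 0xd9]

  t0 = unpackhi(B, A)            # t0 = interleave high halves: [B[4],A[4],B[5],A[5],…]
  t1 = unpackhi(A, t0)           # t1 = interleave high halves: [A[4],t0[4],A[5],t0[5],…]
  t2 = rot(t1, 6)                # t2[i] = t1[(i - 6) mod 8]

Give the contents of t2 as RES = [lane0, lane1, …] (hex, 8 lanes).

RES = [0xbd, 0xf5, 0xf5, 0xd9, 0xe0, 0xe0, 0xa2, 0xb7]

t0 = [0x36, 0xa2, 0x1e, 0xbd, 0xb7, 0xf5, 0xd9, 0xe0]
t1 = [0xa2, 0xb7, 0xbd, 0xf5, 0xf5, 0xd9, 0xe0, 0xe0]
t2 = [0xbd, 0xf5, 0xf5, 0xd9, 0xe0, 0xe0, 0xa2, 0xb7]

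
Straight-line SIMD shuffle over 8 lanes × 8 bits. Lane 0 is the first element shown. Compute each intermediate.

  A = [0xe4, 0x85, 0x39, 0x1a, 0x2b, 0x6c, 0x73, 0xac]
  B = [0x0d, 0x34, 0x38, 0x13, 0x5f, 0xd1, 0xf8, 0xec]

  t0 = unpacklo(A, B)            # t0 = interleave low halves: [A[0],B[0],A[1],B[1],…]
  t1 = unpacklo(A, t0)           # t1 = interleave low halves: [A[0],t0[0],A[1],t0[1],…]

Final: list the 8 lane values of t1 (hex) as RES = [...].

  t0: e4 0d 85 34 39 38 1a 13
  t1: e4 e4 85 0d 39 85 1a 34

RES = [ 0xe4  0xe4  0x85  0x0d  0x39  0x85  0x1a  0x34 ]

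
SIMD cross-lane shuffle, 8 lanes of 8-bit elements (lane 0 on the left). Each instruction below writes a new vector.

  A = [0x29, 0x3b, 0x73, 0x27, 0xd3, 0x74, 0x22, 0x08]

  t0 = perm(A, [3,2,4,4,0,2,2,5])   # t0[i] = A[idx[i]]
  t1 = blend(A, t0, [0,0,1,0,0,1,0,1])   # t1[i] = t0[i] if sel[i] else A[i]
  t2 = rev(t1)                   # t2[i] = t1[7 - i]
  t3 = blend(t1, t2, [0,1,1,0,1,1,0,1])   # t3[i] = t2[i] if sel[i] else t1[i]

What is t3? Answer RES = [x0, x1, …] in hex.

RES = [ 0x29  0x22  0x73  0x27  0x27  0xd3  0x22  0x29 ]

  t0: 27 73 d3 d3 29 73 73 74
  t1: 29 3b d3 27 d3 73 22 74
  t2: 74 22 73 d3 27 d3 3b 29
  t3: 29 22 73 27 27 d3 22 29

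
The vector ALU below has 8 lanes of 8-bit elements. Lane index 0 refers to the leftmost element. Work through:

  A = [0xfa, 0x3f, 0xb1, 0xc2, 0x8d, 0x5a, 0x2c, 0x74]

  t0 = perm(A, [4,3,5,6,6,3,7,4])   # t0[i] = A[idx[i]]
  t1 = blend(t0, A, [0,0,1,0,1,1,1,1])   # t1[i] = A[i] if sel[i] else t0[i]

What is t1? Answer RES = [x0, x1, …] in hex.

t0 = [0x8d, 0xc2, 0x5a, 0x2c, 0x2c, 0xc2, 0x74, 0x8d]
t1 = [0x8d, 0xc2, 0xb1, 0x2c, 0x8d, 0x5a, 0x2c, 0x74]

RES = [ 0x8d  0xc2  0xb1  0x2c  0x8d  0x5a  0x2c  0x74 ]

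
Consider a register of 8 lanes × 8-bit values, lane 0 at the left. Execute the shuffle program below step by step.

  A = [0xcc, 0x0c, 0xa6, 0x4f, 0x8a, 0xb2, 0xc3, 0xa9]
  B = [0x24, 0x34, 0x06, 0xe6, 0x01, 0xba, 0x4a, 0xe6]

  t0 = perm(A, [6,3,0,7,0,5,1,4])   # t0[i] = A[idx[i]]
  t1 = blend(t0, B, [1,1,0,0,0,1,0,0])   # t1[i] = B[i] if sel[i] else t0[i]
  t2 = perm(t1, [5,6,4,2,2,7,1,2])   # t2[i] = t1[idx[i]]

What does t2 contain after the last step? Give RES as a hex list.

RES = [ 0xba  0x0c  0xcc  0xcc  0xcc  0x8a  0x34  0xcc ]

  t0: c3 4f cc a9 cc b2 0c 8a
  t1: 24 34 cc a9 cc ba 0c 8a
  t2: ba 0c cc cc cc 8a 34 cc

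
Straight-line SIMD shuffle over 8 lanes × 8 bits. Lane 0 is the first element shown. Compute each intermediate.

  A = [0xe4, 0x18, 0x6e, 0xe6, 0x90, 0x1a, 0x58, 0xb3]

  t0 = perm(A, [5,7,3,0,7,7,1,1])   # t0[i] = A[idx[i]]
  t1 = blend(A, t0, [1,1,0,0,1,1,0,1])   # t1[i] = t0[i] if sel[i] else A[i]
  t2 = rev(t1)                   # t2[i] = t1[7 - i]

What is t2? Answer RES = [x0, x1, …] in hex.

  t0: 1a b3 e6 e4 b3 b3 18 18
  t1: 1a b3 6e e6 b3 b3 58 18
  t2: 18 58 b3 b3 e6 6e b3 1a

RES = [0x18, 0x58, 0xb3, 0xb3, 0xe6, 0x6e, 0xb3, 0x1a]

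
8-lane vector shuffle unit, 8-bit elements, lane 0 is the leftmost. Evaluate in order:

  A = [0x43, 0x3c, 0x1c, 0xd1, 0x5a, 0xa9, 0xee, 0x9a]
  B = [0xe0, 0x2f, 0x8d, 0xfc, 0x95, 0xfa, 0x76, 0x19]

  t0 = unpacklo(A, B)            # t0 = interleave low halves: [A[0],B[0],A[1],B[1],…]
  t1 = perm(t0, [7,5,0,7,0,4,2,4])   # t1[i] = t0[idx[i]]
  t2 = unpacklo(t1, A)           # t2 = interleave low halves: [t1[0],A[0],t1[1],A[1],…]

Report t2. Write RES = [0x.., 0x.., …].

RES = [ 0xfc  0x43  0x8d  0x3c  0x43  0x1c  0xfc  0xd1 ]

→ t0 |43|e0|3c|2f|1c|8d|d1|fc|
→ t1 |fc|8d|43|fc|43|1c|3c|1c|
→ t2 |fc|43|8d|3c|43|1c|fc|d1|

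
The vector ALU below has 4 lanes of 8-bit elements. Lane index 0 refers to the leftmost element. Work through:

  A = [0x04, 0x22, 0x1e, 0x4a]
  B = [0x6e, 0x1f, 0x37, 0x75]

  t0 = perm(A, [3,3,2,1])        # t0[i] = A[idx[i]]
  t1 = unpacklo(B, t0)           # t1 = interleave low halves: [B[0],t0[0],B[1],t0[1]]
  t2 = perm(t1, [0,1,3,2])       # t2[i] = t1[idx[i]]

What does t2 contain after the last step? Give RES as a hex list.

→ t0 |4a|4a|1e|22|
→ t1 |6e|4a|1f|4a|
→ t2 |6e|4a|4a|1f|

RES = [0x6e, 0x4a, 0x4a, 0x1f]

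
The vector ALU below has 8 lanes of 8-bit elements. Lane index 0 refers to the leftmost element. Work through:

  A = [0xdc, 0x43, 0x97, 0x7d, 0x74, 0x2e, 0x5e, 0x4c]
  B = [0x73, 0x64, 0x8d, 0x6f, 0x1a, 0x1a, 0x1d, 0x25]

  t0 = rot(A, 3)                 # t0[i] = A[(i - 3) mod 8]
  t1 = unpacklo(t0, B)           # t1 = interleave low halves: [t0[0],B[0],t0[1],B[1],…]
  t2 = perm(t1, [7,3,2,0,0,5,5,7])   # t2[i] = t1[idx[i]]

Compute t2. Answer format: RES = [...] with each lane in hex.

RES = [0x6f, 0x64, 0x5e, 0x2e, 0x2e, 0x8d, 0x8d, 0x6f]

→ t0 |2e|5e|4c|dc|43|97|7d|74|
→ t1 |2e|73|5e|64|4c|8d|dc|6f|
→ t2 |6f|64|5e|2e|2e|8d|8d|6f|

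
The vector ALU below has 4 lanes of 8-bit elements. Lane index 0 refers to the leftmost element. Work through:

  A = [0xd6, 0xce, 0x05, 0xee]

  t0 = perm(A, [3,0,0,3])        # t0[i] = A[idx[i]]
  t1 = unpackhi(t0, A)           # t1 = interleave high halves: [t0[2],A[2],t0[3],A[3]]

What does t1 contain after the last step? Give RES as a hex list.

RES = [ 0xd6  0x05  0xee  0xee ]

t0 = [0xee, 0xd6, 0xd6, 0xee]
t1 = [0xd6, 0x05, 0xee, 0xee]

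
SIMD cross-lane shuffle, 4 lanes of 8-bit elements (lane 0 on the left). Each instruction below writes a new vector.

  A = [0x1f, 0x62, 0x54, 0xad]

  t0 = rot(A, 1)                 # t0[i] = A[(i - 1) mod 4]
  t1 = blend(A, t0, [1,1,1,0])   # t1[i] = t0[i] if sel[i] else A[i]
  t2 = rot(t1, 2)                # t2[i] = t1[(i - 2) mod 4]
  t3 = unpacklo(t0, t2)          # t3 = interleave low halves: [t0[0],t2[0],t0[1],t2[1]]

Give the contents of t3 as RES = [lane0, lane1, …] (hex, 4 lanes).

t0 = [0xad, 0x1f, 0x62, 0x54]
t1 = [0xad, 0x1f, 0x62, 0xad]
t2 = [0x62, 0xad, 0xad, 0x1f]
t3 = [0xad, 0x62, 0x1f, 0xad]

RES = [0xad, 0x62, 0x1f, 0xad]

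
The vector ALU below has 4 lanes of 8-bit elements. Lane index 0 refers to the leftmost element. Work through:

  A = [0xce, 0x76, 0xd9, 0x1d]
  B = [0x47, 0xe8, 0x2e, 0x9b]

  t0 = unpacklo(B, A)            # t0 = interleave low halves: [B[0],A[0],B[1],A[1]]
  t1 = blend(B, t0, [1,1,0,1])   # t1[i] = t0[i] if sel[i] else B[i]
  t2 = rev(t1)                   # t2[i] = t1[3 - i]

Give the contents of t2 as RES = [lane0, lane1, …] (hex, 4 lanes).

t0 = [0x47, 0xce, 0xe8, 0x76]
t1 = [0x47, 0xce, 0x2e, 0x76]
t2 = [0x76, 0x2e, 0xce, 0x47]

RES = [0x76, 0x2e, 0xce, 0x47]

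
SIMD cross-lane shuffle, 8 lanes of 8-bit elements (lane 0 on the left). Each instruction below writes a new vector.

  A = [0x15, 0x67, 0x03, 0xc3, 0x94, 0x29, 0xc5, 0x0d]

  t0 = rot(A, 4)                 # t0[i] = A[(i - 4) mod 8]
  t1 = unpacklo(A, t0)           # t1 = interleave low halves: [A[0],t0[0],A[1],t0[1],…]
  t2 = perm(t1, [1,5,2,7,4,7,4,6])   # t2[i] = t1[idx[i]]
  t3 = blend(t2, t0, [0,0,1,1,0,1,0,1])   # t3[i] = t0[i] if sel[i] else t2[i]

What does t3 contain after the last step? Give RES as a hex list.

RES = [ 0x94  0xc5  0xc5  0x0d  0x03  0x67  0x03  0xc3 ]

→ t0 |94|29|c5|0d|15|67|03|c3|
→ t1 |15|94|67|29|03|c5|c3|0d|
→ t2 |94|c5|67|0d|03|0d|03|c3|
→ t3 |94|c5|c5|0d|03|67|03|c3|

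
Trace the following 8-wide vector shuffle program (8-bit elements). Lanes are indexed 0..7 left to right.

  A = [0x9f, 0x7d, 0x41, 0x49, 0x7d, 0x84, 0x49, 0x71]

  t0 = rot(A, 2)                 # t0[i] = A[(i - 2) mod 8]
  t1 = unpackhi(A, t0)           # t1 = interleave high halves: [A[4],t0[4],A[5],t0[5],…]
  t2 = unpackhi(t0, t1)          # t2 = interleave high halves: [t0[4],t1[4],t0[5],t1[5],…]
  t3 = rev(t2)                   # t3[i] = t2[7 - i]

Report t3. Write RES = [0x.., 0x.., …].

t0 = [0x49, 0x71, 0x9f, 0x7d, 0x41, 0x49, 0x7d, 0x84]
t1 = [0x7d, 0x41, 0x84, 0x49, 0x49, 0x7d, 0x71, 0x84]
t2 = [0x41, 0x49, 0x49, 0x7d, 0x7d, 0x71, 0x84, 0x84]
t3 = [0x84, 0x84, 0x71, 0x7d, 0x7d, 0x49, 0x49, 0x41]

RES = [0x84, 0x84, 0x71, 0x7d, 0x7d, 0x49, 0x49, 0x41]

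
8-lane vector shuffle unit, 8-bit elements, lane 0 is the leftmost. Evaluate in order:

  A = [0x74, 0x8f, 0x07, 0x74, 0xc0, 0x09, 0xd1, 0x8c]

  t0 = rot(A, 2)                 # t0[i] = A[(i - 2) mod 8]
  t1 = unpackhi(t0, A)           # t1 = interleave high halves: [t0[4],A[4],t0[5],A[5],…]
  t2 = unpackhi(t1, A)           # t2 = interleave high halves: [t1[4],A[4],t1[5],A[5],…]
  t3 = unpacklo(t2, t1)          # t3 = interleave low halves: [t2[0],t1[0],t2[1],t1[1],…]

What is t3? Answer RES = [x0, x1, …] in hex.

  t0: d1 8c 74 8f 07 74 c0 09
  t1: 07 c0 74 09 c0 d1 09 8c
  t2: c0 c0 d1 09 09 d1 8c 8c
  t3: c0 07 c0 c0 d1 74 09 09

RES = [ 0xc0  0x07  0xc0  0xc0  0xd1  0x74  0x09  0x09 ]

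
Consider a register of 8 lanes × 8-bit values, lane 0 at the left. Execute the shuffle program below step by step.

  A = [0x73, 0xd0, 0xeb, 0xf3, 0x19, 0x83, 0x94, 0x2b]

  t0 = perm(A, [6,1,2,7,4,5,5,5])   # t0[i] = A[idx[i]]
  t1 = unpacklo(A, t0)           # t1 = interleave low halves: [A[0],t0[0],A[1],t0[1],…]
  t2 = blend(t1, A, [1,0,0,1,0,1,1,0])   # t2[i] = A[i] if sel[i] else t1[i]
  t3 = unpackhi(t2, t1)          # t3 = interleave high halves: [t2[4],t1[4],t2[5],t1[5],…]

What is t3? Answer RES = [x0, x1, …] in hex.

t0 = [0x94, 0xd0, 0xeb, 0x2b, 0x19, 0x83, 0x83, 0x83]
t1 = [0x73, 0x94, 0xd0, 0xd0, 0xeb, 0xeb, 0xf3, 0x2b]
t2 = [0x73, 0x94, 0xd0, 0xf3, 0xeb, 0x83, 0x94, 0x2b]
t3 = [0xeb, 0xeb, 0x83, 0xeb, 0x94, 0xf3, 0x2b, 0x2b]

RES = [ 0xeb  0xeb  0x83  0xeb  0x94  0xf3  0x2b  0x2b ]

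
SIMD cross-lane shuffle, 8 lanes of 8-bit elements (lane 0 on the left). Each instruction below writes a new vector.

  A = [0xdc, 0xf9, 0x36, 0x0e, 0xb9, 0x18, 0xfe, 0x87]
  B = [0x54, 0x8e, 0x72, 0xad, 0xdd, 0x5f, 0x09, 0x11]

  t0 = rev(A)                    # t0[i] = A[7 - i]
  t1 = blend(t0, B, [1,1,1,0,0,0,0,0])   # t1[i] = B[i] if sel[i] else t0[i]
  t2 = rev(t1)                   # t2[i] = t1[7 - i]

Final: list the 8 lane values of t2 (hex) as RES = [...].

RES = [0xdc, 0xf9, 0x36, 0x0e, 0xb9, 0x72, 0x8e, 0x54]

  t0: 87 fe 18 b9 0e 36 f9 dc
  t1: 54 8e 72 b9 0e 36 f9 dc
  t2: dc f9 36 0e b9 72 8e 54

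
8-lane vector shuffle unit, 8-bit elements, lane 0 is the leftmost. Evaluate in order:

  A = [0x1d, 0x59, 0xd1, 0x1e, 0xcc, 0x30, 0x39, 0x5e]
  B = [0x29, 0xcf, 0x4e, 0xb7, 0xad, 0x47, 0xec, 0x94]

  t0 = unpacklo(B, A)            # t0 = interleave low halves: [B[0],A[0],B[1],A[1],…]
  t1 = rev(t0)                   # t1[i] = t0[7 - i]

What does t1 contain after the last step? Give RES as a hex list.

RES = [0x1e, 0xb7, 0xd1, 0x4e, 0x59, 0xcf, 0x1d, 0x29]

  t0: 29 1d cf 59 4e d1 b7 1e
  t1: 1e b7 d1 4e 59 cf 1d 29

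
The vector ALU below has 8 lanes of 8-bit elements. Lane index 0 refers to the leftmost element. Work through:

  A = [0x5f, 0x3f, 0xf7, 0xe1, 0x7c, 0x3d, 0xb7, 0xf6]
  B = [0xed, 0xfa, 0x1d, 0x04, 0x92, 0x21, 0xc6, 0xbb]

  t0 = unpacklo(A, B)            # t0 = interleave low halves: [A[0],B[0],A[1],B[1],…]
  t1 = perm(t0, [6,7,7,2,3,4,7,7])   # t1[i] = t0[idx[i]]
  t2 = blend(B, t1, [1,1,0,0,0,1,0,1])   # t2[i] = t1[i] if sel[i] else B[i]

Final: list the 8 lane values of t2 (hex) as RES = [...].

t0 = [0x5f, 0xed, 0x3f, 0xfa, 0xf7, 0x1d, 0xe1, 0x04]
t1 = [0xe1, 0x04, 0x04, 0x3f, 0xfa, 0xf7, 0x04, 0x04]
t2 = [0xe1, 0x04, 0x1d, 0x04, 0x92, 0xf7, 0xc6, 0x04]

RES = [0xe1, 0x04, 0x1d, 0x04, 0x92, 0xf7, 0xc6, 0x04]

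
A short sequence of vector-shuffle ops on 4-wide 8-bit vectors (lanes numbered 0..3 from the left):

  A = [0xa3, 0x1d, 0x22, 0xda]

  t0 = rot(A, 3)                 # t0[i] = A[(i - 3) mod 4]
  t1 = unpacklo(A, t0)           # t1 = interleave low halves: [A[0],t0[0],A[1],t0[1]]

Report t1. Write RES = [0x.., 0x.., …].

t0 = [0x1d, 0x22, 0xda, 0xa3]
t1 = [0xa3, 0x1d, 0x1d, 0x22]

RES = [ 0xa3  0x1d  0x1d  0x22 ]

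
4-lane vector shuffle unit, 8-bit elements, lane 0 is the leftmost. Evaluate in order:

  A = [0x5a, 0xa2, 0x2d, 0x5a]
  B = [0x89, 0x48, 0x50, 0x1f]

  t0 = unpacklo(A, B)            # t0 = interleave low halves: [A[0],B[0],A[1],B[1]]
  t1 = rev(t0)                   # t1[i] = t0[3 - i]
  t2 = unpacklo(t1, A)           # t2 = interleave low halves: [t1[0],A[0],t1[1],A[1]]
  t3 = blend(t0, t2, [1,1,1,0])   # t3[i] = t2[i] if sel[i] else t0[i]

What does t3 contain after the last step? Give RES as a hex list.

RES = [ 0x48  0x5a  0xa2  0x48 ]

→ t0 |5a|89|a2|48|
→ t1 |48|a2|89|5a|
→ t2 |48|5a|a2|a2|
→ t3 |48|5a|a2|48|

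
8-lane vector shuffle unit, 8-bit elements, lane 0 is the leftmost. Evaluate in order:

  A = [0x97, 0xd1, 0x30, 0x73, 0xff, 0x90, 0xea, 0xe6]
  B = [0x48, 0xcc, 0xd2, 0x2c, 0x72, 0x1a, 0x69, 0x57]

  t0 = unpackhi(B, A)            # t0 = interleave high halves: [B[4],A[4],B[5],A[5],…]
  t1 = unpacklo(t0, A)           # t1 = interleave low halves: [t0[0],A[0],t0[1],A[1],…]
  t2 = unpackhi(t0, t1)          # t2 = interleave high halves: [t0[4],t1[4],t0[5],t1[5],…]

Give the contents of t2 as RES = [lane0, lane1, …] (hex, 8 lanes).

RES = [0x69, 0x1a, 0xea, 0x30, 0x57, 0x90, 0xe6, 0x73]

  t0: 72 ff 1a 90 69 ea 57 e6
  t1: 72 97 ff d1 1a 30 90 73
  t2: 69 1a ea 30 57 90 e6 73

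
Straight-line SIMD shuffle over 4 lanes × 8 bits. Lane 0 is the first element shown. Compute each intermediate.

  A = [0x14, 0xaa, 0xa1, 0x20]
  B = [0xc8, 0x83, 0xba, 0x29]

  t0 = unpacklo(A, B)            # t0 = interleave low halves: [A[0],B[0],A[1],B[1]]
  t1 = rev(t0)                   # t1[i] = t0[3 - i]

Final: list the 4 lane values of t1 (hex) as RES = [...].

RES = [0x83, 0xaa, 0xc8, 0x14]

t0 = [0x14, 0xc8, 0xaa, 0x83]
t1 = [0x83, 0xaa, 0xc8, 0x14]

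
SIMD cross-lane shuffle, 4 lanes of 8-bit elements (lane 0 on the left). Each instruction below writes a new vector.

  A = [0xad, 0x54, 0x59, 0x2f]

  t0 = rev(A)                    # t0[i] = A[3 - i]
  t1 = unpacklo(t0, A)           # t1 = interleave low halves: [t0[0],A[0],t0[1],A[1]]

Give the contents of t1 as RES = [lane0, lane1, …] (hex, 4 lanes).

RES = [ 0x2f  0xad  0x59  0x54 ]

t0 = [0x2f, 0x59, 0x54, 0xad]
t1 = [0x2f, 0xad, 0x59, 0x54]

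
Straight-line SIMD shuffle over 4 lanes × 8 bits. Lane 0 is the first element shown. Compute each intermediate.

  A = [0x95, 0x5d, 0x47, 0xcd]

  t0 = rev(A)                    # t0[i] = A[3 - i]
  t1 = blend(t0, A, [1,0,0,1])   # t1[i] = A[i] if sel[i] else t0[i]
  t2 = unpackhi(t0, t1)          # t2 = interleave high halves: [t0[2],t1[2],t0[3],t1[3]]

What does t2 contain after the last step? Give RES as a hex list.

RES = [ 0x5d  0x5d  0x95  0xcd ]

  t0: cd 47 5d 95
  t1: 95 47 5d cd
  t2: 5d 5d 95 cd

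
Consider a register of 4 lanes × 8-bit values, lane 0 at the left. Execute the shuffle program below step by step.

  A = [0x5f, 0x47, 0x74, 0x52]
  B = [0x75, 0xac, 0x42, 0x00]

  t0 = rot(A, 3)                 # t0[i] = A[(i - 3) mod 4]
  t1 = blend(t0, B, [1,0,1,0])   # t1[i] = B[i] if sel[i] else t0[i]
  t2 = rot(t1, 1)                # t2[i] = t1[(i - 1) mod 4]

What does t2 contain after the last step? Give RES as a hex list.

t0 = [0x47, 0x74, 0x52, 0x5f]
t1 = [0x75, 0x74, 0x42, 0x5f]
t2 = [0x5f, 0x75, 0x74, 0x42]

RES = [0x5f, 0x75, 0x74, 0x42]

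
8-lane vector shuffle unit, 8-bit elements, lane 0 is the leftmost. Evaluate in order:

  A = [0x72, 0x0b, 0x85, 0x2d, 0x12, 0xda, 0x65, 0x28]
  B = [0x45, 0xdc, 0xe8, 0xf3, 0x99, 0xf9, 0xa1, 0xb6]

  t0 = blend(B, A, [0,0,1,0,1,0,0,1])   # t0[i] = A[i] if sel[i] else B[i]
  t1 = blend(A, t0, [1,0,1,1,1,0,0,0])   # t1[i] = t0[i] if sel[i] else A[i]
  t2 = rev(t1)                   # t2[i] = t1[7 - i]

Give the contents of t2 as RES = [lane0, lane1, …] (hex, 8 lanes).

t0 = [0x45, 0xdc, 0x85, 0xf3, 0x12, 0xf9, 0xa1, 0x28]
t1 = [0x45, 0x0b, 0x85, 0xf3, 0x12, 0xda, 0x65, 0x28]
t2 = [0x28, 0x65, 0xda, 0x12, 0xf3, 0x85, 0x0b, 0x45]

RES = [0x28, 0x65, 0xda, 0x12, 0xf3, 0x85, 0x0b, 0x45]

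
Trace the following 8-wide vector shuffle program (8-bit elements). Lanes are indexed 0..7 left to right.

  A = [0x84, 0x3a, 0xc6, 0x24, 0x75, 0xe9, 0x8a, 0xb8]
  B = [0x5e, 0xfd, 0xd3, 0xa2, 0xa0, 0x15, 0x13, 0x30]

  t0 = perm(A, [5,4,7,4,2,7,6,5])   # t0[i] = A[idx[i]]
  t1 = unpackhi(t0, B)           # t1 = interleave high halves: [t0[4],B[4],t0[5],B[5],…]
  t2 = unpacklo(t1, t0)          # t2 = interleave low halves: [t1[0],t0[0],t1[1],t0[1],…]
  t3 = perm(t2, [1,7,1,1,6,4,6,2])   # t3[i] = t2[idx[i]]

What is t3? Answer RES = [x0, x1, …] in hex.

  t0: e9 75 b8 75 c6 b8 8a e9
  t1: c6 a0 b8 15 8a 13 e9 30
  t2: c6 e9 a0 75 b8 b8 15 75
  t3: e9 75 e9 e9 15 b8 15 a0

RES = [0xe9, 0x75, 0xe9, 0xe9, 0x15, 0xb8, 0x15, 0xa0]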